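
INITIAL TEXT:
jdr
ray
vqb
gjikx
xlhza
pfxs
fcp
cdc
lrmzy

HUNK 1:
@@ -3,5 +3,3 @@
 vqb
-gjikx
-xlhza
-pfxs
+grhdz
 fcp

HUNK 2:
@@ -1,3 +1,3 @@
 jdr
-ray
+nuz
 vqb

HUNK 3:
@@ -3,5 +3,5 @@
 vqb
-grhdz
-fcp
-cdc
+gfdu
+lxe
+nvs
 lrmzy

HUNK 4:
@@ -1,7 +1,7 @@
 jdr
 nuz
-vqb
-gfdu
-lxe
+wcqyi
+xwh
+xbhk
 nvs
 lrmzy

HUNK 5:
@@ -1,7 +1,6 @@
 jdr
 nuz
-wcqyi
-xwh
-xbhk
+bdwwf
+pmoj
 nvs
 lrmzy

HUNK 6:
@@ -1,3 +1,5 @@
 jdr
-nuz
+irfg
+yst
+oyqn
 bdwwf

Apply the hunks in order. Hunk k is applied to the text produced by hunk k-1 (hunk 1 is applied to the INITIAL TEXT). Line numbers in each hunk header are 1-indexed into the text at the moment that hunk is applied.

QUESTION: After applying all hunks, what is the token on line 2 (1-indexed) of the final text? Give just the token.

Answer: irfg

Derivation:
Hunk 1: at line 3 remove [gjikx,xlhza,pfxs] add [grhdz] -> 7 lines: jdr ray vqb grhdz fcp cdc lrmzy
Hunk 2: at line 1 remove [ray] add [nuz] -> 7 lines: jdr nuz vqb grhdz fcp cdc lrmzy
Hunk 3: at line 3 remove [grhdz,fcp,cdc] add [gfdu,lxe,nvs] -> 7 lines: jdr nuz vqb gfdu lxe nvs lrmzy
Hunk 4: at line 1 remove [vqb,gfdu,lxe] add [wcqyi,xwh,xbhk] -> 7 lines: jdr nuz wcqyi xwh xbhk nvs lrmzy
Hunk 5: at line 1 remove [wcqyi,xwh,xbhk] add [bdwwf,pmoj] -> 6 lines: jdr nuz bdwwf pmoj nvs lrmzy
Hunk 6: at line 1 remove [nuz] add [irfg,yst,oyqn] -> 8 lines: jdr irfg yst oyqn bdwwf pmoj nvs lrmzy
Final line 2: irfg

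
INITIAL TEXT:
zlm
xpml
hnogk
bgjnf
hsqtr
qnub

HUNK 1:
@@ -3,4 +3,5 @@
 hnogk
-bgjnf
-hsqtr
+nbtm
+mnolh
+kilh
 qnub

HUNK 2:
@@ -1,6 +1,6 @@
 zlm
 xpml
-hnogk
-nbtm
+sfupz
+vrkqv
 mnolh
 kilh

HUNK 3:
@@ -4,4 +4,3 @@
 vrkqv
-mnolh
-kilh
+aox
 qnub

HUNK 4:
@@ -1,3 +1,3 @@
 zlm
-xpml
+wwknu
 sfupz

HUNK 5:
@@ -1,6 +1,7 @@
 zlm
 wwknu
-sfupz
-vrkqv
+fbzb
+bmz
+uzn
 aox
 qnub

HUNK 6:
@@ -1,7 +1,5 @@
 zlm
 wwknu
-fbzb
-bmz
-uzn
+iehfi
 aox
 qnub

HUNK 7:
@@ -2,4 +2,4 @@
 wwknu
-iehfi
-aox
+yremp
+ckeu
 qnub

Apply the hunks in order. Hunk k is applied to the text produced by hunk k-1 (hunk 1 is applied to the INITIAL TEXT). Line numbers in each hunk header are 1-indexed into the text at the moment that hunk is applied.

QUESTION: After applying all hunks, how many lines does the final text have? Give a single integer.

Answer: 5

Derivation:
Hunk 1: at line 3 remove [bgjnf,hsqtr] add [nbtm,mnolh,kilh] -> 7 lines: zlm xpml hnogk nbtm mnolh kilh qnub
Hunk 2: at line 1 remove [hnogk,nbtm] add [sfupz,vrkqv] -> 7 lines: zlm xpml sfupz vrkqv mnolh kilh qnub
Hunk 3: at line 4 remove [mnolh,kilh] add [aox] -> 6 lines: zlm xpml sfupz vrkqv aox qnub
Hunk 4: at line 1 remove [xpml] add [wwknu] -> 6 lines: zlm wwknu sfupz vrkqv aox qnub
Hunk 5: at line 1 remove [sfupz,vrkqv] add [fbzb,bmz,uzn] -> 7 lines: zlm wwknu fbzb bmz uzn aox qnub
Hunk 6: at line 1 remove [fbzb,bmz,uzn] add [iehfi] -> 5 lines: zlm wwknu iehfi aox qnub
Hunk 7: at line 2 remove [iehfi,aox] add [yremp,ckeu] -> 5 lines: zlm wwknu yremp ckeu qnub
Final line count: 5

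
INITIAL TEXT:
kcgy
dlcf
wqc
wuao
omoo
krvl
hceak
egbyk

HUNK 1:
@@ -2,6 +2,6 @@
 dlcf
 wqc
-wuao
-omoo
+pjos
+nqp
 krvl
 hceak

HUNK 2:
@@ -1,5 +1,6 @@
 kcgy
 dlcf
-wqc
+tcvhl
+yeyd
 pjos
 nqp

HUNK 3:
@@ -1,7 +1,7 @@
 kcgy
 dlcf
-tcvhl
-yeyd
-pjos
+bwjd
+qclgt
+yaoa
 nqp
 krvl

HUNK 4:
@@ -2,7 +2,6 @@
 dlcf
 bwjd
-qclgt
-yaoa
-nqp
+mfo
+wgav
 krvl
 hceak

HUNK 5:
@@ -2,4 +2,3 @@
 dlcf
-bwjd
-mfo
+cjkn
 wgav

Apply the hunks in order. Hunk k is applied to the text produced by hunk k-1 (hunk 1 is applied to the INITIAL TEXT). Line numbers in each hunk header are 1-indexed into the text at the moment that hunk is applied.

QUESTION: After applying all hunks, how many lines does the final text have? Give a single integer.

Hunk 1: at line 2 remove [wuao,omoo] add [pjos,nqp] -> 8 lines: kcgy dlcf wqc pjos nqp krvl hceak egbyk
Hunk 2: at line 1 remove [wqc] add [tcvhl,yeyd] -> 9 lines: kcgy dlcf tcvhl yeyd pjos nqp krvl hceak egbyk
Hunk 3: at line 1 remove [tcvhl,yeyd,pjos] add [bwjd,qclgt,yaoa] -> 9 lines: kcgy dlcf bwjd qclgt yaoa nqp krvl hceak egbyk
Hunk 4: at line 2 remove [qclgt,yaoa,nqp] add [mfo,wgav] -> 8 lines: kcgy dlcf bwjd mfo wgav krvl hceak egbyk
Hunk 5: at line 2 remove [bwjd,mfo] add [cjkn] -> 7 lines: kcgy dlcf cjkn wgav krvl hceak egbyk
Final line count: 7

Answer: 7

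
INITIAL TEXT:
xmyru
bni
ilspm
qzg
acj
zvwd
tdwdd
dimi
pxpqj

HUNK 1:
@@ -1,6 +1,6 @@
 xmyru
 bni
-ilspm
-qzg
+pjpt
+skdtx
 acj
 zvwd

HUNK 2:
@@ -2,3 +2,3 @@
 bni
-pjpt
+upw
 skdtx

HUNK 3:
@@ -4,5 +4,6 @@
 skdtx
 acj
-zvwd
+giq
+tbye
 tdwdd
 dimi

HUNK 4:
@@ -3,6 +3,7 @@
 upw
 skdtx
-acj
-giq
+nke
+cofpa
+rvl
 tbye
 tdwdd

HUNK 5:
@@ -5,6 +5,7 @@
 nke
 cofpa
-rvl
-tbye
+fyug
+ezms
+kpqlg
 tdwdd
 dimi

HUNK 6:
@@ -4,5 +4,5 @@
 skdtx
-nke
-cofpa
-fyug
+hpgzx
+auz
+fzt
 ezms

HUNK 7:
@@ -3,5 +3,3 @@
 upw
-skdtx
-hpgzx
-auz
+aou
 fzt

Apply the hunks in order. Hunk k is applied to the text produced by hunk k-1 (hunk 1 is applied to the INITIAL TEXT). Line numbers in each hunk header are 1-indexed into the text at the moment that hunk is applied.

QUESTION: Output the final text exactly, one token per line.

Answer: xmyru
bni
upw
aou
fzt
ezms
kpqlg
tdwdd
dimi
pxpqj

Derivation:
Hunk 1: at line 1 remove [ilspm,qzg] add [pjpt,skdtx] -> 9 lines: xmyru bni pjpt skdtx acj zvwd tdwdd dimi pxpqj
Hunk 2: at line 2 remove [pjpt] add [upw] -> 9 lines: xmyru bni upw skdtx acj zvwd tdwdd dimi pxpqj
Hunk 3: at line 4 remove [zvwd] add [giq,tbye] -> 10 lines: xmyru bni upw skdtx acj giq tbye tdwdd dimi pxpqj
Hunk 4: at line 3 remove [acj,giq] add [nke,cofpa,rvl] -> 11 lines: xmyru bni upw skdtx nke cofpa rvl tbye tdwdd dimi pxpqj
Hunk 5: at line 5 remove [rvl,tbye] add [fyug,ezms,kpqlg] -> 12 lines: xmyru bni upw skdtx nke cofpa fyug ezms kpqlg tdwdd dimi pxpqj
Hunk 6: at line 4 remove [nke,cofpa,fyug] add [hpgzx,auz,fzt] -> 12 lines: xmyru bni upw skdtx hpgzx auz fzt ezms kpqlg tdwdd dimi pxpqj
Hunk 7: at line 3 remove [skdtx,hpgzx,auz] add [aou] -> 10 lines: xmyru bni upw aou fzt ezms kpqlg tdwdd dimi pxpqj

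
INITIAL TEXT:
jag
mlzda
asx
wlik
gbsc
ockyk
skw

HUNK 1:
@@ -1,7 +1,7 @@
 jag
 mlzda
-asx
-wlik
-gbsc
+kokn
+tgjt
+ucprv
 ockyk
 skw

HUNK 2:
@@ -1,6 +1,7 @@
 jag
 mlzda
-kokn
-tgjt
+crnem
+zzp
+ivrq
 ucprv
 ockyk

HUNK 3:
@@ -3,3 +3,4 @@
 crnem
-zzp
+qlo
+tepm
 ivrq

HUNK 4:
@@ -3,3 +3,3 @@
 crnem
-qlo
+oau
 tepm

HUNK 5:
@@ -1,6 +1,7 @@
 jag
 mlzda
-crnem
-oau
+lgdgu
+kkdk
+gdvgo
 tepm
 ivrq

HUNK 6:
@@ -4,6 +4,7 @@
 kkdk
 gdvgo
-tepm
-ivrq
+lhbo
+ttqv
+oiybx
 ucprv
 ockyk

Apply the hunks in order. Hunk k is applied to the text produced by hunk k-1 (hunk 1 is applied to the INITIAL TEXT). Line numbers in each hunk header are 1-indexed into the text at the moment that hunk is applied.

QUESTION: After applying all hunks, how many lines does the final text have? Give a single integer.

Answer: 11

Derivation:
Hunk 1: at line 1 remove [asx,wlik,gbsc] add [kokn,tgjt,ucprv] -> 7 lines: jag mlzda kokn tgjt ucprv ockyk skw
Hunk 2: at line 1 remove [kokn,tgjt] add [crnem,zzp,ivrq] -> 8 lines: jag mlzda crnem zzp ivrq ucprv ockyk skw
Hunk 3: at line 3 remove [zzp] add [qlo,tepm] -> 9 lines: jag mlzda crnem qlo tepm ivrq ucprv ockyk skw
Hunk 4: at line 3 remove [qlo] add [oau] -> 9 lines: jag mlzda crnem oau tepm ivrq ucprv ockyk skw
Hunk 5: at line 1 remove [crnem,oau] add [lgdgu,kkdk,gdvgo] -> 10 lines: jag mlzda lgdgu kkdk gdvgo tepm ivrq ucprv ockyk skw
Hunk 6: at line 4 remove [tepm,ivrq] add [lhbo,ttqv,oiybx] -> 11 lines: jag mlzda lgdgu kkdk gdvgo lhbo ttqv oiybx ucprv ockyk skw
Final line count: 11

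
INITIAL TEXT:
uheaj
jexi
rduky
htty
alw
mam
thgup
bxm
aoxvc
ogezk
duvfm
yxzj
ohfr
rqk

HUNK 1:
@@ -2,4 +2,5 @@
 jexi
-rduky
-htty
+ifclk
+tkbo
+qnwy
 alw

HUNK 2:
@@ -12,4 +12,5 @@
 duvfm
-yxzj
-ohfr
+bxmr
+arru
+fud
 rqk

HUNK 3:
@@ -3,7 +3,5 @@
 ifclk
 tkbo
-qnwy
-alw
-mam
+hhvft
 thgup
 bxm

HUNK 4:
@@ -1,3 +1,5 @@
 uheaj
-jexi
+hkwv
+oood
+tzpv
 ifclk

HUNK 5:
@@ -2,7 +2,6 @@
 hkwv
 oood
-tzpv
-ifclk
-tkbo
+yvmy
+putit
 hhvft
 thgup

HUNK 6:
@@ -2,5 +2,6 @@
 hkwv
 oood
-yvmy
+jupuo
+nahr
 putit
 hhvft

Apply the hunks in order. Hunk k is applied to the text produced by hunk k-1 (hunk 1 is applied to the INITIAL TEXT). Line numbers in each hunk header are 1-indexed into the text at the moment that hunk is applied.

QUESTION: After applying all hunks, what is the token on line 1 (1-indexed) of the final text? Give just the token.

Hunk 1: at line 2 remove [rduky,htty] add [ifclk,tkbo,qnwy] -> 15 lines: uheaj jexi ifclk tkbo qnwy alw mam thgup bxm aoxvc ogezk duvfm yxzj ohfr rqk
Hunk 2: at line 12 remove [yxzj,ohfr] add [bxmr,arru,fud] -> 16 lines: uheaj jexi ifclk tkbo qnwy alw mam thgup bxm aoxvc ogezk duvfm bxmr arru fud rqk
Hunk 3: at line 3 remove [qnwy,alw,mam] add [hhvft] -> 14 lines: uheaj jexi ifclk tkbo hhvft thgup bxm aoxvc ogezk duvfm bxmr arru fud rqk
Hunk 4: at line 1 remove [jexi] add [hkwv,oood,tzpv] -> 16 lines: uheaj hkwv oood tzpv ifclk tkbo hhvft thgup bxm aoxvc ogezk duvfm bxmr arru fud rqk
Hunk 5: at line 2 remove [tzpv,ifclk,tkbo] add [yvmy,putit] -> 15 lines: uheaj hkwv oood yvmy putit hhvft thgup bxm aoxvc ogezk duvfm bxmr arru fud rqk
Hunk 6: at line 2 remove [yvmy] add [jupuo,nahr] -> 16 lines: uheaj hkwv oood jupuo nahr putit hhvft thgup bxm aoxvc ogezk duvfm bxmr arru fud rqk
Final line 1: uheaj

Answer: uheaj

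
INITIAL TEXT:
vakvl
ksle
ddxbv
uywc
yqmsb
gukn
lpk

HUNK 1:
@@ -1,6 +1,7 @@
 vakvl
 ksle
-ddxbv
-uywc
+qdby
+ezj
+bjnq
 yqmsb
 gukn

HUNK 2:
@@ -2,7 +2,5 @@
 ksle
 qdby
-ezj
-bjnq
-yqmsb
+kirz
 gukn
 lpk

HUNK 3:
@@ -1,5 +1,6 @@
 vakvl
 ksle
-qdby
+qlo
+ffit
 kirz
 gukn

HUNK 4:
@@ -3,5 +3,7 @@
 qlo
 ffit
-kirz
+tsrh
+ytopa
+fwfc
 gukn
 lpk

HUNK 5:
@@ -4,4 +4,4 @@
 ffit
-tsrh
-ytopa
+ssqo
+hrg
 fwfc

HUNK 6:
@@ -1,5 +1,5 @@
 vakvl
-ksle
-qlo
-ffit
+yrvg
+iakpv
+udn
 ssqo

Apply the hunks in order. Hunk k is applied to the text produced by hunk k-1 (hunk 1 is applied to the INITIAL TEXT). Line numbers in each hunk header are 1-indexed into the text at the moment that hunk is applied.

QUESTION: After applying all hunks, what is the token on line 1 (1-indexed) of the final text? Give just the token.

Hunk 1: at line 1 remove [ddxbv,uywc] add [qdby,ezj,bjnq] -> 8 lines: vakvl ksle qdby ezj bjnq yqmsb gukn lpk
Hunk 2: at line 2 remove [ezj,bjnq,yqmsb] add [kirz] -> 6 lines: vakvl ksle qdby kirz gukn lpk
Hunk 3: at line 1 remove [qdby] add [qlo,ffit] -> 7 lines: vakvl ksle qlo ffit kirz gukn lpk
Hunk 4: at line 3 remove [kirz] add [tsrh,ytopa,fwfc] -> 9 lines: vakvl ksle qlo ffit tsrh ytopa fwfc gukn lpk
Hunk 5: at line 4 remove [tsrh,ytopa] add [ssqo,hrg] -> 9 lines: vakvl ksle qlo ffit ssqo hrg fwfc gukn lpk
Hunk 6: at line 1 remove [ksle,qlo,ffit] add [yrvg,iakpv,udn] -> 9 lines: vakvl yrvg iakpv udn ssqo hrg fwfc gukn lpk
Final line 1: vakvl

Answer: vakvl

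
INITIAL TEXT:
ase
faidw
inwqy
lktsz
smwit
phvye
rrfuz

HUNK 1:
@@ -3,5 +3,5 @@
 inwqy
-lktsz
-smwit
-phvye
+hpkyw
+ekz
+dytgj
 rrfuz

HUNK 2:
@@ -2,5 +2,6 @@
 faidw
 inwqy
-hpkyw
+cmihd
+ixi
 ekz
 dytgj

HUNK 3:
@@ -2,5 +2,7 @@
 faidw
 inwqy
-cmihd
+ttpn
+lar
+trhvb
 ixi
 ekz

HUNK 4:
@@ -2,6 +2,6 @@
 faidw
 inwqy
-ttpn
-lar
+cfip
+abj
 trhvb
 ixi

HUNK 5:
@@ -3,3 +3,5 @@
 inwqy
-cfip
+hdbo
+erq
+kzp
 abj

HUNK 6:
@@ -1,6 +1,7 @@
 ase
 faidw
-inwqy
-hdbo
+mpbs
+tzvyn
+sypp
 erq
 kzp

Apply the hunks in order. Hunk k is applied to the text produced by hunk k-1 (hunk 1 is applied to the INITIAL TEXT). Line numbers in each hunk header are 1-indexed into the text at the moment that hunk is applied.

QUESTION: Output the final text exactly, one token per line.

Hunk 1: at line 3 remove [lktsz,smwit,phvye] add [hpkyw,ekz,dytgj] -> 7 lines: ase faidw inwqy hpkyw ekz dytgj rrfuz
Hunk 2: at line 2 remove [hpkyw] add [cmihd,ixi] -> 8 lines: ase faidw inwqy cmihd ixi ekz dytgj rrfuz
Hunk 3: at line 2 remove [cmihd] add [ttpn,lar,trhvb] -> 10 lines: ase faidw inwqy ttpn lar trhvb ixi ekz dytgj rrfuz
Hunk 4: at line 2 remove [ttpn,lar] add [cfip,abj] -> 10 lines: ase faidw inwqy cfip abj trhvb ixi ekz dytgj rrfuz
Hunk 5: at line 3 remove [cfip] add [hdbo,erq,kzp] -> 12 lines: ase faidw inwqy hdbo erq kzp abj trhvb ixi ekz dytgj rrfuz
Hunk 6: at line 1 remove [inwqy,hdbo] add [mpbs,tzvyn,sypp] -> 13 lines: ase faidw mpbs tzvyn sypp erq kzp abj trhvb ixi ekz dytgj rrfuz

Answer: ase
faidw
mpbs
tzvyn
sypp
erq
kzp
abj
trhvb
ixi
ekz
dytgj
rrfuz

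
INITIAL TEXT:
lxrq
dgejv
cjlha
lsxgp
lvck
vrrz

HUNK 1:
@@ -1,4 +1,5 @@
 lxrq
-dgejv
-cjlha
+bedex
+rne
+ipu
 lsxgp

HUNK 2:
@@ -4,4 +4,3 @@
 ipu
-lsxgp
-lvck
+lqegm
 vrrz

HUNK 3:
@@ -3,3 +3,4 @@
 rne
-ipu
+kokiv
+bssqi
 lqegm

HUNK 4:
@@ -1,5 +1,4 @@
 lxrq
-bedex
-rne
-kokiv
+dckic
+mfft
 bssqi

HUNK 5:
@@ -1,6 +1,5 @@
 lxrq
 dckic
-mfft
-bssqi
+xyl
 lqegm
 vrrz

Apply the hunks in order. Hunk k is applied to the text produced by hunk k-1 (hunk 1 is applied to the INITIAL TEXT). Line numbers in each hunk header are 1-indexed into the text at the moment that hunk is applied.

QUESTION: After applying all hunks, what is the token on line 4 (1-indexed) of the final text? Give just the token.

Hunk 1: at line 1 remove [dgejv,cjlha] add [bedex,rne,ipu] -> 7 lines: lxrq bedex rne ipu lsxgp lvck vrrz
Hunk 2: at line 4 remove [lsxgp,lvck] add [lqegm] -> 6 lines: lxrq bedex rne ipu lqegm vrrz
Hunk 3: at line 3 remove [ipu] add [kokiv,bssqi] -> 7 lines: lxrq bedex rne kokiv bssqi lqegm vrrz
Hunk 4: at line 1 remove [bedex,rne,kokiv] add [dckic,mfft] -> 6 lines: lxrq dckic mfft bssqi lqegm vrrz
Hunk 5: at line 1 remove [mfft,bssqi] add [xyl] -> 5 lines: lxrq dckic xyl lqegm vrrz
Final line 4: lqegm

Answer: lqegm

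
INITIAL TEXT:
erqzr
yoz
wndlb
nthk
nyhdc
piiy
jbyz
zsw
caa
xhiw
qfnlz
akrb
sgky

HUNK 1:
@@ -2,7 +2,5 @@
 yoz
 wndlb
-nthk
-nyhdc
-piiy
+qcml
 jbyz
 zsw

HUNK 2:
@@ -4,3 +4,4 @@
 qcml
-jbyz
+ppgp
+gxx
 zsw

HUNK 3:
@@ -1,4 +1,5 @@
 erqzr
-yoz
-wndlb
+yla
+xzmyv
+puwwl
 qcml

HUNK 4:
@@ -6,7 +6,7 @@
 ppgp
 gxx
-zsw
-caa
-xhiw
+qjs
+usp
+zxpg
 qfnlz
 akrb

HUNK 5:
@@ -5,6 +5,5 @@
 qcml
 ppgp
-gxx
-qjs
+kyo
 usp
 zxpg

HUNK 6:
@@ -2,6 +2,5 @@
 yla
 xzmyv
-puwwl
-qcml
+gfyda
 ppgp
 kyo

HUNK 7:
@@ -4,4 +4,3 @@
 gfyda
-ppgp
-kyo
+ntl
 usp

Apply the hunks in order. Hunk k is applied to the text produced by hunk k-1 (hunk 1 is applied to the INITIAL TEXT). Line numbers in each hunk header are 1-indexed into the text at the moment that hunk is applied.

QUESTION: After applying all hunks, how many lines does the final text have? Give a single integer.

Hunk 1: at line 2 remove [nthk,nyhdc,piiy] add [qcml] -> 11 lines: erqzr yoz wndlb qcml jbyz zsw caa xhiw qfnlz akrb sgky
Hunk 2: at line 4 remove [jbyz] add [ppgp,gxx] -> 12 lines: erqzr yoz wndlb qcml ppgp gxx zsw caa xhiw qfnlz akrb sgky
Hunk 3: at line 1 remove [yoz,wndlb] add [yla,xzmyv,puwwl] -> 13 lines: erqzr yla xzmyv puwwl qcml ppgp gxx zsw caa xhiw qfnlz akrb sgky
Hunk 4: at line 6 remove [zsw,caa,xhiw] add [qjs,usp,zxpg] -> 13 lines: erqzr yla xzmyv puwwl qcml ppgp gxx qjs usp zxpg qfnlz akrb sgky
Hunk 5: at line 5 remove [gxx,qjs] add [kyo] -> 12 lines: erqzr yla xzmyv puwwl qcml ppgp kyo usp zxpg qfnlz akrb sgky
Hunk 6: at line 2 remove [puwwl,qcml] add [gfyda] -> 11 lines: erqzr yla xzmyv gfyda ppgp kyo usp zxpg qfnlz akrb sgky
Hunk 7: at line 4 remove [ppgp,kyo] add [ntl] -> 10 lines: erqzr yla xzmyv gfyda ntl usp zxpg qfnlz akrb sgky
Final line count: 10

Answer: 10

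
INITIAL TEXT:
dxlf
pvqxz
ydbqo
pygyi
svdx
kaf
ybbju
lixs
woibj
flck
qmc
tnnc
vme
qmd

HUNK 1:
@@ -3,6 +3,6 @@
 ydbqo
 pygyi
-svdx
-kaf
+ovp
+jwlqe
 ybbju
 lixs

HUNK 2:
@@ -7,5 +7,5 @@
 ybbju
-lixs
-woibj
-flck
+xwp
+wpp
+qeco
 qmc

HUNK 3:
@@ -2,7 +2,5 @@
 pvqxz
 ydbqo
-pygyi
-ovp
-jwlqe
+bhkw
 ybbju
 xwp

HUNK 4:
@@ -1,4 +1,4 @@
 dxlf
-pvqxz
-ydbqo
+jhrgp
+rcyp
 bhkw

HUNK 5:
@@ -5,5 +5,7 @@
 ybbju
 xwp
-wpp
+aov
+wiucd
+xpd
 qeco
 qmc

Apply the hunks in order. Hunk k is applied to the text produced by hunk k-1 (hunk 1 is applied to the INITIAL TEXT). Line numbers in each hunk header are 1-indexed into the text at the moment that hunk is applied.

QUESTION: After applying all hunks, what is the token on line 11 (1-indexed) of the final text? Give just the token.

Answer: qmc

Derivation:
Hunk 1: at line 3 remove [svdx,kaf] add [ovp,jwlqe] -> 14 lines: dxlf pvqxz ydbqo pygyi ovp jwlqe ybbju lixs woibj flck qmc tnnc vme qmd
Hunk 2: at line 7 remove [lixs,woibj,flck] add [xwp,wpp,qeco] -> 14 lines: dxlf pvqxz ydbqo pygyi ovp jwlqe ybbju xwp wpp qeco qmc tnnc vme qmd
Hunk 3: at line 2 remove [pygyi,ovp,jwlqe] add [bhkw] -> 12 lines: dxlf pvqxz ydbqo bhkw ybbju xwp wpp qeco qmc tnnc vme qmd
Hunk 4: at line 1 remove [pvqxz,ydbqo] add [jhrgp,rcyp] -> 12 lines: dxlf jhrgp rcyp bhkw ybbju xwp wpp qeco qmc tnnc vme qmd
Hunk 5: at line 5 remove [wpp] add [aov,wiucd,xpd] -> 14 lines: dxlf jhrgp rcyp bhkw ybbju xwp aov wiucd xpd qeco qmc tnnc vme qmd
Final line 11: qmc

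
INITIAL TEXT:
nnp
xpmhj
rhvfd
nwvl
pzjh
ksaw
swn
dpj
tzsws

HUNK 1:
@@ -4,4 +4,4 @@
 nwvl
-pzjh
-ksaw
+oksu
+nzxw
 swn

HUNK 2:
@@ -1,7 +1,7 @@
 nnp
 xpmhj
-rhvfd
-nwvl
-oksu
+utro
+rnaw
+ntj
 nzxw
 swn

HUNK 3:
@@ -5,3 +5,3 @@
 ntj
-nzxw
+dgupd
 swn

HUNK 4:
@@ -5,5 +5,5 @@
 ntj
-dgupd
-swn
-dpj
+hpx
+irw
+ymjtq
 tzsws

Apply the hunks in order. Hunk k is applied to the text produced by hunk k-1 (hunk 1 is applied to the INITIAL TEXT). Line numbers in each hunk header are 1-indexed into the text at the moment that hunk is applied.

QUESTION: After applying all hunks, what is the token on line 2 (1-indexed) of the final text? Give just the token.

Answer: xpmhj

Derivation:
Hunk 1: at line 4 remove [pzjh,ksaw] add [oksu,nzxw] -> 9 lines: nnp xpmhj rhvfd nwvl oksu nzxw swn dpj tzsws
Hunk 2: at line 1 remove [rhvfd,nwvl,oksu] add [utro,rnaw,ntj] -> 9 lines: nnp xpmhj utro rnaw ntj nzxw swn dpj tzsws
Hunk 3: at line 5 remove [nzxw] add [dgupd] -> 9 lines: nnp xpmhj utro rnaw ntj dgupd swn dpj tzsws
Hunk 4: at line 5 remove [dgupd,swn,dpj] add [hpx,irw,ymjtq] -> 9 lines: nnp xpmhj utro rnaw ntj hpx irw ymjtq tzsws
Final line 2: xpmhj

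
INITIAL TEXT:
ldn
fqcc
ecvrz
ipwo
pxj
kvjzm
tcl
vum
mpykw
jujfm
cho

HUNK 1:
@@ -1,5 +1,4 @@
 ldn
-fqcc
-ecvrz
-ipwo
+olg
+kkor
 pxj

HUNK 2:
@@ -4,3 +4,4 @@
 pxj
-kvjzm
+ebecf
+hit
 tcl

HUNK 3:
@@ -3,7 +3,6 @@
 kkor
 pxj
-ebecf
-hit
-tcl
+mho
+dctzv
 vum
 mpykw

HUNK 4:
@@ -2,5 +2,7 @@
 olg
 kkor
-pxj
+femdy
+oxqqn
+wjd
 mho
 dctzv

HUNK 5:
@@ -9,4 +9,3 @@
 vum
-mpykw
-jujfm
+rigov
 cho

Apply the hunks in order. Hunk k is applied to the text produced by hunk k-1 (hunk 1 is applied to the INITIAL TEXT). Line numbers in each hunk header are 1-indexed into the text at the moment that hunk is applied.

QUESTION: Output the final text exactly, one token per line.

Answer: ldn
olg
kkor
femdy
oxqqn
wjd
mho
dctzv
vum
rigov
cho

Derivation:
Hunk 1: at line 1 remove [fqcc,ecvrz,ipwo] add [olg,kkor] -> 10 lines: ldn olg kkor pxj kvjzm tcl vum mpykw jujfm cho
Hunk 2: at line 4 remove [kvjzm] add [ebecf,hit] -> 11 lines: ldn olg kkor pxj ebecf hit tcl vum mpykw jujfm cho
Hunk 3: at line 3 remove [ebecf,hit,tcl] add [mho,dctzv] -> 10 lines: ldn olg kkor pxj mho dctzv vum mpykw jujfm cho
Hunk 4: at line 2 remove [pxj] add [femdy,oxqqn,wjd] -> 12 lines: ldn olg kkor femdy oxqqn wjd mho dctzv vum mpykw jujfm cho
Hunk 5: at line 9 remove [mpykw,jujfm] add [rigov] -> 11 lines: ldn olg kkor femdy oxqqn wjd mho dctzv vum rigov cho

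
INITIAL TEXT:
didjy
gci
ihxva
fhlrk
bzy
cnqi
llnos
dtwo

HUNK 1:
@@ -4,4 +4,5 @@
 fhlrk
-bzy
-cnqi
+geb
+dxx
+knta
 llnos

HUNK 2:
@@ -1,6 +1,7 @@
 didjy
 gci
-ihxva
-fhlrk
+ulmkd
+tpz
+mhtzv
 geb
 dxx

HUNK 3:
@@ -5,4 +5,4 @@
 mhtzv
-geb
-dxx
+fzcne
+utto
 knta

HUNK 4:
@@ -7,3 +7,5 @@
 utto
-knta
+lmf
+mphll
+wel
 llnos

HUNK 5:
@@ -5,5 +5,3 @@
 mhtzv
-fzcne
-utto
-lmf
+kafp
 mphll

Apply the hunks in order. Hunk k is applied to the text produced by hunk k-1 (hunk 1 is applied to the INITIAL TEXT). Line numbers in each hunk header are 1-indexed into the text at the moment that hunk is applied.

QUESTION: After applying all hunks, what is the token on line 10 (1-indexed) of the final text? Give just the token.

Answer: dtwo

Derivation:
Hunk 1: at line 4 remove [bzy,cnqi] add [geb,dxx,knta] -> 9 lines: didjy gci ihxva fhlrk geb dxx knta llnos dtwo
Hunk 2: at line 1 remove [ihxva,fhlrk] add [ulmkd,tpz,mhtzv] -> 10 lines: didjy gci ulmkd tpz mhtzv geb dxx knta llnos dtwo
Hunk 3: at line 5 remove [geb,dxx] add [fzcne,utto] -> 10 lines: didjy gci ulmkd tpz mhtzv fzcne utto knta llnos dtwo
Hunk 4: at line 7 remove [knta] add [lmf,mphll,wel] -> 12 lines: didjy gci ulmkd tpz mhtzv fzcne utto lmf mphll wel llnos dtwo
Hunk 5: at line 5 remove [fzcne,utto,lmf] add [kafp] -> 10 lines: didjy gci ulmkd tpz mhtzv kafp mphll wel llnos dtwo
Final line 10: dtwo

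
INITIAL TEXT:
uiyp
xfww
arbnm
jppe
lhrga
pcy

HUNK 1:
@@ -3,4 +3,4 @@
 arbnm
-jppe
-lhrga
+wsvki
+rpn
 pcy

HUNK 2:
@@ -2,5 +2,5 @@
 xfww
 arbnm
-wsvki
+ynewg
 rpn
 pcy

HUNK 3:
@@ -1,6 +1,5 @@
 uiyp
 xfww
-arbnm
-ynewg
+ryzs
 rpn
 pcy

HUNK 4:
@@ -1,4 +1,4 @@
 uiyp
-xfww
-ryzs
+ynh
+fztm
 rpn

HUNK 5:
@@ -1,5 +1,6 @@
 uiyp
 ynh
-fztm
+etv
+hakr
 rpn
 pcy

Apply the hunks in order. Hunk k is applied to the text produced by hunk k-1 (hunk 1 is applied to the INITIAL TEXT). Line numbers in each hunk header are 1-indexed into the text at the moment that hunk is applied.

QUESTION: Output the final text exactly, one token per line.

Hunk 1: at line 3 remove [jppe,lhrga] add [wsvki,rpn] -> 6 lines: uiyp xfww arbnm wsvki rpn pcy
Hunk 2: at line 2 remove [wsvki] add [ynewg] -> 6 lines: uiyp xfww arbnm ynewg rpn pcy
Hunk 3: at line 1 remove [arbnm,ynewg] add [ryzs] -> 5 lines: uiyp xfww ryzs rpn pcy
Hunk 4: at line 1 remove [xfww,ryzs] add [ynh,fztm] -> 5 lines: uiyp ynh fztm rpn pcy
Hunk 5: at line 1 remove [fztm] add [etv,hakr] -> 6 lines: uiyp ynh etv hakr rpn pcy

Answer: uiyp
ynh
etv
hakr
rpn
pcy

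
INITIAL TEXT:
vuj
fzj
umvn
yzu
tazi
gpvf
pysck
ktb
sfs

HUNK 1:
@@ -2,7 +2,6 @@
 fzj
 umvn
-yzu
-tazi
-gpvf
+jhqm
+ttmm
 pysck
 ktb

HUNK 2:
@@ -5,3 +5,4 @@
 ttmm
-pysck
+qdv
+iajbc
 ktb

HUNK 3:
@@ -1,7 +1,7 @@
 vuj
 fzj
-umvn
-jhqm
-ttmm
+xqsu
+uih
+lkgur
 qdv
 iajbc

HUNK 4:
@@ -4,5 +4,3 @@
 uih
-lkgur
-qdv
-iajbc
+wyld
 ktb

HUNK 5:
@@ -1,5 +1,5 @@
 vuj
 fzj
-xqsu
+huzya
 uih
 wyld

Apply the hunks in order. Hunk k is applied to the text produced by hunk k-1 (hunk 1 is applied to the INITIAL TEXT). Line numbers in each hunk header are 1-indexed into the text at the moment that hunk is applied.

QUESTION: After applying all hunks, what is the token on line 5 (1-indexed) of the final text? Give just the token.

Answer: wyld

Derivation:
Hunk 1: at line 2 remove [yzu,tazi,gpvf] add [jhqm,ttmm] -> 8 lines: vuj fzj umvn jhqm ttmm pysck ktb sfs
Hunk 2: at line 5 remove [pysck] add [qdv,iajbc] -> 9 lines: vuj fzj umvn jhqm ttmm qdv iajbc ktb sfs
Hunk 3: at line 1 remove [umvn,jhqm,ttmm] add [xqsu,uih,lkgur] -> 9 lines: vuj fzj xqsu uih lkgur qdv iajbc ktb sfs
Hunk 4: at line 4 remove [lkgur,qdv,iajbc] add [wyld] -> 7 lines: vuj fzj xqsu uih wyld ktb sfs
Hunk 5: at line 1 remove [xqsu] add [huzya] -> 7 lines: vuj fzj huzya uih wyld ktb sfs
Final line 5: wyld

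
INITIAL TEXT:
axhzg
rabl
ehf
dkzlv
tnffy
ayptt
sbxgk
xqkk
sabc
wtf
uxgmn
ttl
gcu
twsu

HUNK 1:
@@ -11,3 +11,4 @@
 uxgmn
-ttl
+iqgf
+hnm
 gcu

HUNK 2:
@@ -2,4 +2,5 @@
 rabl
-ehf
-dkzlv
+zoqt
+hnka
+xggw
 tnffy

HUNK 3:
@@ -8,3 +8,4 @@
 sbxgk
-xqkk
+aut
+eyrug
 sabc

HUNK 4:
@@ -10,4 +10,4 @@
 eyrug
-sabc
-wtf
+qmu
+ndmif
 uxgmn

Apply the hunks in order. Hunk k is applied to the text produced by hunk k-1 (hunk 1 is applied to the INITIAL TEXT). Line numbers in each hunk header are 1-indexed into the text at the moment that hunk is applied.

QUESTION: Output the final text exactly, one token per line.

Hunk 1: at line 11 remove [ttl] add [iqgf,hnm] -> 15 lines: axhzg rabl ehf dkzlv tnffy ayptt sbxgk xqkk sabc wtf uxgmn iqgf hnm gcu twsu
Hunk 2: at line 2 remove [ehf,dkzlv] add [zoqt,hnka,xggw] -> 16 lines: axhzg rabl zoqt hnka xggw tnffy ayptt sbxgk xqkk sabc wtf uxgmn iqgf hnm gcu twsu
Hunk 3: at line 8 remove [xqkk] add [aut,eyrug] -> 17 lines: axhzg rabl zoqt hnka xggw tnffy ayptt sbxgk aut eyrug sabc wtf uxgmn iqgf hnm gcu twsu
Hunk 4: at line 10 remove [sabc,wtf] add [qmu,ndmif] -> 17 lines: axhzg rabl zoqt hnka xggw tnffy ayptt sbxgk aut eyrug qmu ndmif uxgmn iqgf hnm gcu twsu

Answer: axhzg
rabl
zoqt
hnka
xggw
tnffy
ayptt
sbxgk
aut
eyrug
qmu
ndmif
uxgmn
iqgf
hnm
gcu
twsu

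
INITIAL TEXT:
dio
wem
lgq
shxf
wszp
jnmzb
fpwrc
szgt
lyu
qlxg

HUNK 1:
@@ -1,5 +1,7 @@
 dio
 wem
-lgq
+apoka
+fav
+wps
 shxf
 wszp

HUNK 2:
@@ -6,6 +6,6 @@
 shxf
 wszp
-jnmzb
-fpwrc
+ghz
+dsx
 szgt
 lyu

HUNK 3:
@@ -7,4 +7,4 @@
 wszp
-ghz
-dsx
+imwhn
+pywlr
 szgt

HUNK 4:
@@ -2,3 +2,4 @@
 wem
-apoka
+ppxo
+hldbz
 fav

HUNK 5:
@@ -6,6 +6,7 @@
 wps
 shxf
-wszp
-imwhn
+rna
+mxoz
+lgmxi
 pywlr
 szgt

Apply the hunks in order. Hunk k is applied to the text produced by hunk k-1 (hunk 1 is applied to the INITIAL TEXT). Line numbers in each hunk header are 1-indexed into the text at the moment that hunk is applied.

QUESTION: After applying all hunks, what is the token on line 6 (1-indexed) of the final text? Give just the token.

Answer: wps

Derivation:
Hunk 1: at line 1 remove [lgq] add [apoka,fav,wps] -> 12 lines: dio wem apoka fav wps shxf wszp jnmzb fpwrc szgt lyu qlxg
Hunk 2: at line 6 remove [jnmzb,fpwrc] add [ghz,dsx] -> 12 lines: dio wem apoka fav wps shxf wszp ghz dsx szgt lyu qlxg
Hunk 3: at line 7 remove [ghz,dsx] add [imwhn,pywlr] -> 12 lines: dio wem apoka fav wps shxf wszp imwhn pywlr szgt lyu qlxg
Hunk 4: at line 2 remove [apoka] add [ppxo,hldbz] -> 13 lines: dio wem ppxo hldbz fav wps shxf wszp imwhn pywlr szgt lyu qlxg
Hunk 5: at line 6 remove [wszp,imwhn] add [rna,mxoz,lgmxi] -> 14 lines: dio wem ppxo hldbz fav wps shxf rna mxoz lgmxi pywlr szgt lyu qlxg
Final line 6: wps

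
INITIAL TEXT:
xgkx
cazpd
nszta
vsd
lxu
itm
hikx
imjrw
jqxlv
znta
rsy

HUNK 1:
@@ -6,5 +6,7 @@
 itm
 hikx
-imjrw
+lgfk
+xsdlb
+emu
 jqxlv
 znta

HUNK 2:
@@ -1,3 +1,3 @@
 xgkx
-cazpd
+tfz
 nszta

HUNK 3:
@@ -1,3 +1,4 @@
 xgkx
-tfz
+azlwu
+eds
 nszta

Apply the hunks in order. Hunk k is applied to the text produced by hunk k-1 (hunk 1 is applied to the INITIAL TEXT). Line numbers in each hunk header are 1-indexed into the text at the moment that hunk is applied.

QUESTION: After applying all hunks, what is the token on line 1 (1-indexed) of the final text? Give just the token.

Hunk 1: at line 6 remove [imjrw] add [lgfk,xsdlb,emu] -> 13 lines: xgkx cazpd nszta vsd lxu itm hikx lgfk xsdlb emu jqxlv znta rsy
Hunk 2: at line 1 remove [cazpd] add [tfz] -> 13 lines: xgkx tfz nszta vsd lxu itm hikx lgfk xsdlb emu jqxlv znta rsy
Hunk 3: at line 1 remove [tfz] add [azlwu,eds] -> 14 lines: xgkx azlwu eds nszta vsd lxu itm hikx lgfk xsdlb emu jqxlv znta rsy
Final line 1: xgkx

Answer: xgkx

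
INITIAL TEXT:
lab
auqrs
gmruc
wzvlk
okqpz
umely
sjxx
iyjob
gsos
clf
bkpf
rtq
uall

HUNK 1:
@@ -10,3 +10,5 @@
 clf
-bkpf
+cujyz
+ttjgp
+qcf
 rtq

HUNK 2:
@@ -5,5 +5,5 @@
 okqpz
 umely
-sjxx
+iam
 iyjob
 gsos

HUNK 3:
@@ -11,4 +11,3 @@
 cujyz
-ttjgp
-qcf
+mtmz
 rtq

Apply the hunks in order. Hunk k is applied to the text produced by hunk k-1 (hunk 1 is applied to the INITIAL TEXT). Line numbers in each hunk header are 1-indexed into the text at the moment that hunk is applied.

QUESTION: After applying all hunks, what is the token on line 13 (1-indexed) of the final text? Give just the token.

Hunk 1: at line 10 remove [bkpf] add [cujyz,ttjgp,qcf] -> 15 lines: lab auqrs gmruc wzvlk okqpz umely sjxx iyjob gsos clf cujyz ttjgp qcf rtq uall
Hunk 2: at line 5 remove [sjxx] add [iam] -> 15 lines: lab auqrs gmruc wzvlk okqpz umely iam iyjob gsos clf cujyz ttjgp qcf rtq uall
Hunk 3: at line 11 remove [ttjgp,qcf] add [mtmz] -> 14 lines: lab auqrs gmruc wzvlk okqpz umely iam iyjob gsos clf cujyz mtmz rtq uall
Final line 13: rtq

Answer: rtq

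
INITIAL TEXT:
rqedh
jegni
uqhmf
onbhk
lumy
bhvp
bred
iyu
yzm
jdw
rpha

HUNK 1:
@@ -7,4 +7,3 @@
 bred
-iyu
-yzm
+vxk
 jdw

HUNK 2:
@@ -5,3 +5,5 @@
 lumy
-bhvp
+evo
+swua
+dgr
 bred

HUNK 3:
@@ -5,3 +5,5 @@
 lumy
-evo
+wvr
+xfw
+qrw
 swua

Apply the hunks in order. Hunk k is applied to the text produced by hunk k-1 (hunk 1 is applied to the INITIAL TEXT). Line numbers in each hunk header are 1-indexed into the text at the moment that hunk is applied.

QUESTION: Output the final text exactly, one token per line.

Hunk 1: at line 7 remove [iyu,yzm] add [vxk] -> 10 lines: rqedh jegni uqhmf onbhk lumy bhvp bred vxk jdw rpha
Hunk 2: at line 5 remove [bhvp] add [evo,swua,dgr] -> 12 lines: rqedh jegni uqhmf onbhk lumy evo swua dgr bred vxk jdw rpha
Hunk 3: at line 5 remove [evo] add [wvr,xfw,qrw] -> 14 lines: rqedh jegni uqhmf onbhk lumy wvr xfw qrw swua dgr bred vxk jdw rpha

Answer: rqedh
jegni
uqhmf
onbhk
lumy
wvr
xfw
qrw
swua
dgr
bred
vxk
jdw
rpha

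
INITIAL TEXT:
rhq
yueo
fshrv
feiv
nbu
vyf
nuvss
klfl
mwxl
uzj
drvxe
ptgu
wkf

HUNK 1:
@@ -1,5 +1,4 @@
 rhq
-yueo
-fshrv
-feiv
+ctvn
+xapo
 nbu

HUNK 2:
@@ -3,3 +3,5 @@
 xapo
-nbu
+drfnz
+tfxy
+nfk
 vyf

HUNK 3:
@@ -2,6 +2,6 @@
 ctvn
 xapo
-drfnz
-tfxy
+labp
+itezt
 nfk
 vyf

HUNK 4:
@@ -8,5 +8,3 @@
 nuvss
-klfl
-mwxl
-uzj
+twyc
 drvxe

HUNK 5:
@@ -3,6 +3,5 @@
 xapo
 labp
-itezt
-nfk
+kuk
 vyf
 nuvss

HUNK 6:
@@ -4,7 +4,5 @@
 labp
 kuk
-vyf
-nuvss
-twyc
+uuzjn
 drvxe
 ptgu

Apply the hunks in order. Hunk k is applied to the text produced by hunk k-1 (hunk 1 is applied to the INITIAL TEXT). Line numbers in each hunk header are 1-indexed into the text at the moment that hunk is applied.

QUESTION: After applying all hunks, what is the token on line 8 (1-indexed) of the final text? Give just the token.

Hunk 1: at line 1 remove [yueo,fshrv,feiv] add [ctvn,xapo] -> 12 lines: rhq ctvn xapo nbu vyf nuvss klfl mwxl uzj drvxe ptgu wkf
Hunk 2: at line 3 remove [nbu] add [drfnz,tfxy,nfk] -> 14 lines: rhq ctvn xapo drfnz tfxy nfk vyf nuvss klfl mwxl uzj drvxe ptgu wkf
Hunk 3: at line 2 remove [drfnz,tfxy] add [labp,itezt] -> 14 lines: rhq ctvn xapo labp itezt nfk vyf nuvss klfl mwxl uzj drvxe ptgu wkf
Hunk 4: at line 8 remove [klfl,mwxl,uzj] add [twyc] -> 12 lines: rhq ctvn xapo labp itezt nfk vyf nuvss twyc drvxe ptgu wkf
Hunk 5: at line 3 remove [itezt,nfk] add [kuk] -> 11 lines: rhq ctvn xapo labp kuk vyf nuvss twyc drvxe ptgu wkf
Hunk 6: at line 4 remove [vyf,nuvss,twyc] add [uuzjn] -> 9 lines: rhq ctvn xapo labp kuk uuzjn drvxe ptgu wkf
Final line 8: ptgu

Answer: ptgu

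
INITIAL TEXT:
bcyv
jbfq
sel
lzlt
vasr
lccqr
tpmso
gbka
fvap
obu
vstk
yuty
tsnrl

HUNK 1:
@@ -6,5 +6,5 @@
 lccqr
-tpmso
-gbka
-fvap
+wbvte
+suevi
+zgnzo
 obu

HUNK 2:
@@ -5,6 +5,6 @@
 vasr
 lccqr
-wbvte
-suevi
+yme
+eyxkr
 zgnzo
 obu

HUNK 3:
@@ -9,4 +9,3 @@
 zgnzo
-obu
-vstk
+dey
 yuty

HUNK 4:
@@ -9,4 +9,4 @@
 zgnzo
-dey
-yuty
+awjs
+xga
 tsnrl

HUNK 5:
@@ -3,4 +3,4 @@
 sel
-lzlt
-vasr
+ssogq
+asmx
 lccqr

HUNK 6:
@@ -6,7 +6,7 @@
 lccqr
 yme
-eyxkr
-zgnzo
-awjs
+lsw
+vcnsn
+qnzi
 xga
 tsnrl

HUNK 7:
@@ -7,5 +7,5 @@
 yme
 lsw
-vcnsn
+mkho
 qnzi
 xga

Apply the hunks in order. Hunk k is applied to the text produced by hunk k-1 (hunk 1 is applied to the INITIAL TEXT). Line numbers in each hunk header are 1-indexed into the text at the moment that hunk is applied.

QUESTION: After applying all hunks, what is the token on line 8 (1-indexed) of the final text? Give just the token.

Hunk 1: at line 6 remove [tpmso,gbka,fvap] add [wbvte,suevi,zgnzo] -> 13 lines: bcyv jbfq sel lzlt vasr lccqr wbvte suevi zgnzo obu vstk yuty tsnrl
Hunk 2: at line 5 remove [wbvte,suevi] add [yme,eyxkr] -> 13 lines: bcyv jbfq sel lzlt vasr lccqr yme eyxkr zgnzo obu vstk yuty tsnrl
Hunk 3: at line 9 remove [obu,vstk] add [dey] -> 12 lines: bcyv jbfq sel lzlt vasr lccqr yme eyxkr zgnzo dey yuty tsnrl
Hunk 4: at line 9 remove [dey,yuty] add [awjs,xga] -> 12 lines: bcyv jbfq sel lzlt vasr lccqr yme eyxkr zgnzo awjs xga tsnrl
Hunk 5: at line 3 remove [lzlt,vasr] add [ssogq,asmx] -> 12 lines: bcyv jbfq sel ssogq asmx lccqr yme eyxkr zgnzo awjs xga tsnrl
Hunk 6: at line 6 remove [eyxkr,zgnzo,awjs] add [lsw,vcnsn,qnzi] -> 12 lines: bcyv jbfq sel ssogq asmx lccqr yme lsw vcnsn qnzi xga tsnrl
Hunk 7: at line 7 remove [vcnsn] add [mkho] -> 12 lines: bcyv jbfq sel ssogq asmx lccqr yme lsw mkho qnzi xga tsnrl
Final line 8: lsw

Answer: lsw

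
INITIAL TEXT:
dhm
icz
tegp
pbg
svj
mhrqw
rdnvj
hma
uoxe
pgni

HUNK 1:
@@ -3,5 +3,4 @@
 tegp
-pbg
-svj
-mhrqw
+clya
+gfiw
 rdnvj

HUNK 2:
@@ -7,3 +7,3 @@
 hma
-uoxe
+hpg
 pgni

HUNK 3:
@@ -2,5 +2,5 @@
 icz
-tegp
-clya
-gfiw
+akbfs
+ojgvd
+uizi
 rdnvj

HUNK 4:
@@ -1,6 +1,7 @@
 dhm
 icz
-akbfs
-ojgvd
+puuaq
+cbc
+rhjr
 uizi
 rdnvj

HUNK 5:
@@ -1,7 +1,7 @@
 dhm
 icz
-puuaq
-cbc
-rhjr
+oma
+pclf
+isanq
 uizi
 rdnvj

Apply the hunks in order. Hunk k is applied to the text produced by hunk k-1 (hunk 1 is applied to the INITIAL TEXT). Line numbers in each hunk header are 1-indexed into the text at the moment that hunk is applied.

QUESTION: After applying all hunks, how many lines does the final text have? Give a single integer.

Hunk 1: at line 3 remove [pbg,svj,mhrqw] add [clya,gfiw] -> 9 lines: dhm icz tegp clya gfiw rdnvj hma uoxe pgni
Hunk 2: at line 7 remove [uoxe] add [hpg] -> 9 lines: dhm icz tegp clya gfiw rdnvj hma hpg pgni
Hunk 3: at line 2 remove [tegp,clya,gfiw] add [akbfs,ojgvd,uizi] -> 9 lines: dhm icz akbfs ojgvd uizi rdnvj hma hpg pgni
Hunk 4: at line 1 remove [akbfs,ojgvd] add [puuaq,cbc,rhjr] -> 10 lines: dhm icz puuaq cbc rhjr uizi rdnvj hma hpg pgni
Hunk 5: at line 1 remove [puuaq,cbc,rhjr] add [oma,pclf,isanq] -> 10 lines: dhm icz oma pclf isanq uizi rdnvj hma hpg pgni
Final line count: 10

Answer: 10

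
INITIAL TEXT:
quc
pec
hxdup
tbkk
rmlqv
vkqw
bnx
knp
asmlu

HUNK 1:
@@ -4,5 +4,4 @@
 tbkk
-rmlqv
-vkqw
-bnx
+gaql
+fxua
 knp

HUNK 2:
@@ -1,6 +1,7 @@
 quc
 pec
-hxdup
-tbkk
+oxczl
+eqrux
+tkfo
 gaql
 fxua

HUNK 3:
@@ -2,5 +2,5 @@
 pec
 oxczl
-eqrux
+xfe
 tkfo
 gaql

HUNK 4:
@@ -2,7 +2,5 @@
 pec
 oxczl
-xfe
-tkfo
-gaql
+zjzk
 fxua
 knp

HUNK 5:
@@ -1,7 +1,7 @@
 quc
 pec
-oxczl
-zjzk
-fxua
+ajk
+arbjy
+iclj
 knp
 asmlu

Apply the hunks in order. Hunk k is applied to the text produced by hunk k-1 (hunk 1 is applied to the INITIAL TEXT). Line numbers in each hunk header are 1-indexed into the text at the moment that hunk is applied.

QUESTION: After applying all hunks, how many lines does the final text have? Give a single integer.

Hunk 1: at line 4 remove [rmlqv,vkqw,bnx] add [gaql,fxua] -> 8 lines: quc pec hxdup tbkk gaql fxua knp asmlu
Hunk 2: at line 1 remove [hxdup,tbkk] add [oxczl,eqrux,tkfo] -> 9 lines: quc pec oxczl eqrux tkfo gaql fxua knp asmlu
Hunk 3: at line 2 remove [eqrux] add [xfe] -> 9 lines: quc pec oxczl xfe tkfo gaql fxua knp asmlu
Hunk 4: at line 2 remove [xfe,tkfo,gaql] add [zjzk] -> 7 lines: quc pec oxczl zjzk fxua knp asmlu
Hunk 5: at line 1 remove [oxczl,zjzk,fxua] add [ajk,arbjy,iclj] -> 7 lines: quc pec ajk arbjy iclj knp asmlu
Final line count: 7

Answer: 7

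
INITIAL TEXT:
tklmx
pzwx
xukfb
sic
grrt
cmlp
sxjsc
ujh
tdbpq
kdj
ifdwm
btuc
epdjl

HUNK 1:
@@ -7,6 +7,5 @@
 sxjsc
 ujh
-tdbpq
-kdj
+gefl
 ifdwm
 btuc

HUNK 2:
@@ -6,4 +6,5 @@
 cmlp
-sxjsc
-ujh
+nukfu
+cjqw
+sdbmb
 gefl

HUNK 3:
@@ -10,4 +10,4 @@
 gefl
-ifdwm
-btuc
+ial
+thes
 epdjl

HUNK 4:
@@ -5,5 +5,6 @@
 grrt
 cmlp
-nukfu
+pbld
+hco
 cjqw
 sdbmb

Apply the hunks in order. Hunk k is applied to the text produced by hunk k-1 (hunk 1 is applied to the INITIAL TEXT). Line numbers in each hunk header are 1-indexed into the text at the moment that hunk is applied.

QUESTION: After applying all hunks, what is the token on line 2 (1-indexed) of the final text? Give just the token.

Answer: pzwx

Derivation:
Hunk 1: at line 7 remove [tdbpq,kdj] add [gefl] -> 12 lines: tklmx pzwx xukfb sic grrt cmlp sxjsc ujh gefl ifdwm btuc epdjl
Hunk 2: at line 6 remove [sxjsc,ujh] add [nukfu,cjqw,sdbmb] -> 13 lines: tklmx pzwx xukfb sic grrt cmlp nukfu cjqw sdbmb gefl ifdwm btuc epdjl
Hunk 3: at line 10 remove [ifdwm,btuc] add [ial,thes] -> 13 lines: tklmx pzwx xukfb sic grrt cmlp nukfu cjqw sdbmb gefl ial thes epdjl
Hunk 4: at line 5 remove [nukfu] add [pbld,hco] -> 14 lines: tklmx pzwx xukfb sic grrt cmlp pbld hco cjqw sdbmb gefl ial thes epdjl
Final line 2: pzwx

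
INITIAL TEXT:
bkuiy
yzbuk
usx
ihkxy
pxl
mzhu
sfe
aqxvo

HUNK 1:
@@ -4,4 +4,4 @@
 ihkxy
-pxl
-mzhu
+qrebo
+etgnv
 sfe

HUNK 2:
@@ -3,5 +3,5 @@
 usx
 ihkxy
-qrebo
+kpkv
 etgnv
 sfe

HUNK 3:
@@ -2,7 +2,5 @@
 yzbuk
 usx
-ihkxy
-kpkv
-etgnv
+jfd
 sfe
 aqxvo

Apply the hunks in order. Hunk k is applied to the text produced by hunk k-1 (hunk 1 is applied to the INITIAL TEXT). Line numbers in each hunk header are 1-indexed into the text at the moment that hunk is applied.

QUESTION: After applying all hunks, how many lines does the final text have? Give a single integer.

Answer: 6

Derivation:
Hunk 1: at line 4 remove [pxl,mzhu] add [qrebo,etgnv] -> 8 lines: bkuiy yzbuk usx ihkxy qrebo etgnv sfe aqxvo
Hunk 2: at line 3 remove [qrebo] add [kpkv] -> 8 lines: bkuiy yzbuk usx ihkxy kpkv etgnv sfe aqxvo
Hunk 3: at line 2 remove [ihkxy,kpkv,etgnv] add [jfd] -> 6 lines: bkuiy yzbuk usx jfd sfe aqxvo
Final line count: 6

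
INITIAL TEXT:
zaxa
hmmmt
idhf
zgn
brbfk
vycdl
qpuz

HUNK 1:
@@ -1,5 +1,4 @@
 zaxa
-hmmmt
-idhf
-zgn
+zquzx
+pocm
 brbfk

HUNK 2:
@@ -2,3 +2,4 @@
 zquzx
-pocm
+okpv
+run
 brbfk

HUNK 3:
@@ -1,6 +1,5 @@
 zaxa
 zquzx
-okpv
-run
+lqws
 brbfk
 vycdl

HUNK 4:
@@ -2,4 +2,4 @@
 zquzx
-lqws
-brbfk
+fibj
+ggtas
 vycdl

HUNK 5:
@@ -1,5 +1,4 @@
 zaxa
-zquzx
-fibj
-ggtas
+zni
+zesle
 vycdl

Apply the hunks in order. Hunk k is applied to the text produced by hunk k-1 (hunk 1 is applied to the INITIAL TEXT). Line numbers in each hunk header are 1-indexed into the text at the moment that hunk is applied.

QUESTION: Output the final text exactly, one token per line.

Hunk 1: at line 1 remove [hmmmt,idhf,zgn] add [zquzx,pocm] -> 6 lines: zaxa zquzx pocm brbfk vycdl qpuz
Hunk 2: at line 2 remove [pocm] add [okpv,run] -> 7 lines: zaxa zquzx okpv run brbfk vycdl qpuz
Hunk 3: at line 1 remove [okpv,run] add [lqws] -> 6 lines: zaxa zquzx lqws brbfk vycdl qpuz
Hunk 4: at line 2 remove [lqws,brbfk] add [fibj,ggtas] -> 6 lines: zaxa zquzx fibj ggtas vycdl qpuz
Hunk 5: at line 1 remove [zquzx,fibj,ggtas] add [zni,zesle] -> 5 lines: zaxa zni zesle vycdl qpuz

Answer: zaxa
zni
zesle
vycdl
qpuz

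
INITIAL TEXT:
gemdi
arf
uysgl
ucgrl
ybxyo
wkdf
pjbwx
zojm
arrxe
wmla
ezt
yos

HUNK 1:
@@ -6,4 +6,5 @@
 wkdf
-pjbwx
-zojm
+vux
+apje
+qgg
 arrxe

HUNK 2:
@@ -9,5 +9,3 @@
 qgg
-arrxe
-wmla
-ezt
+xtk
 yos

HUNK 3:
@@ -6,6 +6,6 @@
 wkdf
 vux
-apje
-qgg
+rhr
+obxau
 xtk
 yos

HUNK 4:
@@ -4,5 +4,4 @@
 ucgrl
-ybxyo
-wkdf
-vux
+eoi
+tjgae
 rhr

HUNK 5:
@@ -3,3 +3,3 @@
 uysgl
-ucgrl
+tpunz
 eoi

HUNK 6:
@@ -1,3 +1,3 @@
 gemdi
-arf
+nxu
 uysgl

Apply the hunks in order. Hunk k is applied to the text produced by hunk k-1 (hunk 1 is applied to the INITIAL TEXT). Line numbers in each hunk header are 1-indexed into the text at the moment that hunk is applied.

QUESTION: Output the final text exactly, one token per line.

Answer: gemdi
nxu
uysgl
tpunz
eoi
tjgae
rhr
obxau
xtk
yos

Derivation:
Hunk 1: at line 6 remove [pjbwx,zojm] add [vux,apje,qgg] -> 13 lines: gemdi arf uysgl ucgrl ybxyo wkdf vux apje qgg arrxe wmla ezt yos
Hunk 2: at line 9 remove [arrxe,wmla,ezt] add [xtk] -> 11 lines: gemdi arf uysgl ucgrl ybxyo wkdf vux apje qgg xtk yos
Hunk 3: at line 6 remove [apje,qgg] add [rhr,obxau] -> 11 lines: gemdi arf uysgl ucgrl ybxyo wkdf vux rhr obxau xtk yos
Hunk 4: at line 4 remove [ybxyo,wkdf,vux] add [eoi,tjgae] -> 10 lines: gemdi arf uysgl ucgrl eoi tjgae rhr obxau xtk yos
Hunk 5: at line 3 remove [ucgrl] add [tpunz] -> 10 lines: gemdi arf uysgl tpunz eoi tjgae rhr obxau xtk yos
Hunk 6: at line 1 remove [arf] add [nxu] -> 10 lines: gemdi nxu uysgl tpunz eoi tjgae rhr obxau xtk yos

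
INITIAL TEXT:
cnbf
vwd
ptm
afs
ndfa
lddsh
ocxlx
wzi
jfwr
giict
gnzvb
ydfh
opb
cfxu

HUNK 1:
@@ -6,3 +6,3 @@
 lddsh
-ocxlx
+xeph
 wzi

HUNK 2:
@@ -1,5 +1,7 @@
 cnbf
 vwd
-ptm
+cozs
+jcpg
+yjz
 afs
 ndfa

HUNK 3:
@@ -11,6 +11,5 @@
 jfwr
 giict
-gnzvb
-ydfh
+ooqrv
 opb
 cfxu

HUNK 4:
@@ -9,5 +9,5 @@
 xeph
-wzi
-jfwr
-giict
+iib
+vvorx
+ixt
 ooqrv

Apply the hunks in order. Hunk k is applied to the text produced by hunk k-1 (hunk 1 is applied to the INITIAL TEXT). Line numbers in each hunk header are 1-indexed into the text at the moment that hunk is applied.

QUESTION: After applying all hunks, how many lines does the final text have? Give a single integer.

Answer: 15

Derivation:
Hunk 1: at line 6 remove [ocxlx] add [xeph] -> 14 lines: cnbf vwd ptm afs ndfa lddsh xeph wzi jfwr giict gnzvb ydfh opb cfxu
Hunk 2: at line 1 remove [ptm] add [cozs,jcpg,yjz] -> 16 lines: cnbf vwd cozs jcpg yjz afs ndfa lddsh xeph wzi jfwr giict gnzvb ydfh opb cfxu
Hunk 3: at line 11 remove [gnzvb,ydfh] add [ooqrv] -> 15 lines: cnbf vwd cozs jcpg yjz afs ndfa lddsh xeph wzi jfwr giict ooqrv opb cfxu
Hunk 4: at line 9 remove [wzi,jfwr,giict] add [iib,vvorx,ixt] -> 15 lines: cnbf vwd cozs jcpg yjz afs ndfa lddsh xeph iib vvorx ixt ooqrv opb cfxu
Final line count: 15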